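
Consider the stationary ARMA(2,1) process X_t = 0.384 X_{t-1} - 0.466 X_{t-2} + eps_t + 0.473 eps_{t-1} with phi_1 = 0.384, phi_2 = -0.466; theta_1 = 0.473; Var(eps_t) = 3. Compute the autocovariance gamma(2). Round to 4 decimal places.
\gamma(2) = -1.8407

Multiply the model equation by X_{t-k} and take expectations. With theta_0 = psi_0 = 1 and psi_j the MA(infinity) weights, this gives
  gamma(k) - sum_i phi_i gamma(k-i) = c_k,
  c_k = sigma^2 * sum_{j=k..q} theta_j psi_{j-k}   (c_k = 0 for k > q),
using gamma(-m) = gamma(m).
psi-weights needed (psi_j = theta_j + sum_i phi_i psi_{j-i}):
  psi_1 = theta_1 + phi_1 = 0.473 + (0.384) = 0.857
Right-hand sides:
  c_0 = sigma^2 (1 + theta_1 psi_1) = 3 * (1 + (0.473)(0.857)) = 3 * 1.405361 = 4.216083
  c_1 = sigma^2 theta_1 = 3 * (0.473) = 1.419
  c_2 = 0
Equations for k = 0, 1, 2 (AR order 2, c_2 = 0):
  (E0) gamma(0) = phi_1 gamma(1) + phi_2 gamma(2) + c_0
  (E1) gamma(1) = phi_1 gamma(0) + phi_2 gamma(1) + c_1
  (E2) gamma(2) = phi_1 gamma(1) + phi_2 gamma(0)
From (E1): gamma(1) = A gamma(0) + B with
  A = phi_1 / (1 - phi_2) = 0.384 / 1.466 = 0.261937,   B = c_1 / (1 - phi_2) = 1.419 / 1.466 = 0.96794.
Insert (E2) into (E0): gamma(0) (1 - phi_2^2) = phi_1 (1 + phi_2) gamma(1) + c_0.
  phi_1 (1 + phi_2) = (0.384)(0.534) = 0.205056,   1 - phi_2^2 = 0.782844.
Replace gamma(1) by A gamma(0) + B and collect gamma(0):
  gamma(0) [0.782844 - (0.205056)(0.261937)] = (0.205056)(0.96794) + 4.216083
  gamma(0) * 0.729132 = 4.414565
  gamma(0) = 4.414565 / 0.729132 = 6.054547.
  gamma(1) = A gamma(0) + B = (0.261937)(6.054547) + (0.96794) = 2.553851.
  gamma(2) = phi_1 gamma(1) + phi_2 gamma(0) = (0.384)(2.553851) + (-0.466)(6.054547) = -1.84074.
Therefore gamma(2) = -1.8407 (to 4 decimal places).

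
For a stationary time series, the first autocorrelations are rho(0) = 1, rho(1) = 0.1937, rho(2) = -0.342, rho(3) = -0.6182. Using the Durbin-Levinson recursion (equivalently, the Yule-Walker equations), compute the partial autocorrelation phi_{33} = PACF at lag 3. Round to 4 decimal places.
\phi_{33} = -0.5529

The PACF at lag k is phi_{kk}, the last component of the solution
to the Yule-Walker system G_k phi = r_k where
  (G_k)_{ij} = rho(|i - j|), (r_k)_i = rho(i), i,j = 1..k.
Equivalently, Durbin-Levinson gives phi_{kk} iteratively:
  phi_{11} = rho(1)
  phi_{kk} = [rho(k) - sum_{j=1..k-1} phi_{k-1,j} rho(k-j)]
            / [1 - sum_{j=1..k-1} phi_{k-1,j} rho(j)],
  phi_{k,j} = phi_{k-1,j} - phi_{kk} phi_{k-1,k-j},  j = 1..k-1.
Step k = 1:
  phi_11 = rho(1) = 0.1937.
Step k = 2:
  phi_22 = [rho(2) - phi_11 rho(1)] / [1 - phi_11 rho(1)] = [-0.342 - (0.1937)(0.1937)] / [1 - (0.1937)(0.1937)]
         = -0.37951969 / 0.96248031 = -0.394314.
  Update: phi_21 = phi_11 - phi_22 phi_11 = 0.1937 - (-0.394314)(0.1937) = 0.270079.
Step k = 3:
  phi_33 = [rho(3) - phi_21 rho(2) - phi_22 rho(1)] / [1 - phi_21 rho(1) - phi_22 rho(2)]
    numerator   = -0.6182 - (0.270079)(-0.342) - (-0.394314)(0.1937) = -0.44945443
    denominator = 1 - (0.270079)(0.1937) - (-0.394314)(-0.342) = 0.81283029
  phi_33 = -0.44945443 / 0.81283029 = -0.5529.
Therefore phi_{33} = -0.5529.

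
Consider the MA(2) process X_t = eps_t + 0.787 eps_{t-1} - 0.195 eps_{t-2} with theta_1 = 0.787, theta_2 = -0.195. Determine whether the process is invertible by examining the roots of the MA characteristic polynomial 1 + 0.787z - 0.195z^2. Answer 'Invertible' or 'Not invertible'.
\text{Invertible}

The MA(q) characteristic polynomial is P(z) = 1 + 0.787z - 0.195z^2.
Invertibility requires all roots to lie outside the unit circle, i.e. |z| > 1 for every root.
Set 1 + (0.787) z + (-0.195) z^2 = 0, i.e. a z^2 + b z + c = 0 with a = -0.195, b = 0.787, c = 1.
Discriminant D = b^2 - 4ac = (0.787)^2 - 4*(-0.195)*1 = 0.619369 - (-0.78) = 1.399369.
D >= 0, so the roots are real: z = (-b +/- sqrt(D)) / (2a) = (-0.787 +/- 1.182949) / (-0.39).
  z_1 = (-0.787 + 1.182949) / (-0.39) = -1.0153,   |z_1| = 1.0153.
  z_2 = (-0.787 - 1.182949) / (-0.39) = 5.0512,   |z_2| = 5.0512.
Moduli of all roots: 1.0153, 5.0512.
All moduli strictly greater than 1? Yes.
Verdict: Invertible.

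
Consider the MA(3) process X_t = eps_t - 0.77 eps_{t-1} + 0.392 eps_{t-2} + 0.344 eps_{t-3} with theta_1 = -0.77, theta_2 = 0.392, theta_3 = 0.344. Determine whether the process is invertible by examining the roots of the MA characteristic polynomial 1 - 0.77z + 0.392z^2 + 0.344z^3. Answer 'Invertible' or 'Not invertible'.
\text{Invertible}

The MA(q) characteristic polynomial is P(z) = 1 - 0.77z + 0.392z^2 + 0.344z^3.
Invertibility requires all roots to lie outside the unit circle, i.e. |z| > 1 for every root.
Degree 3: look for a simple real root z0 first, then factor out (1 - z/z0) and solve the remaining quadratic.
Testing z0 = -2.5: P(-2.5) = 1 + (-0.77)(-2.5) + (0.392)(-2.5)^2 + (0.344)(-2.5)^3
  = 1 + (1.925) + (2.45) + (-5.375) = 0.  So z_0 = -2.5 is a root, |z_0| = 2.5.
Divide out the factor (1 + 0.4 z) = (1 - z/z0) (since 1/z0 = -0.4):
  P(z) = (1 + 0.4 z)(1 + (-1.17) z + (0.86) z^2)
  [check: z-coef -1.17 - (-0.4) = -0.77; z^2-coef 0.86 - (-0.4)(-1.17) = 0.392; z^3-coef -(-0.4)(0.86) = 0.344.]
Remaining roots from the quadratic factor 1 + (-1.17) z + (0.86) z^2:
  Set 1 + (-1.17) z + (0.86) z^2 = 0, i.e. a z^2 + b z + c = 0 with a = 0.86, b = -1.17, c = 1.
  Discriminant D = b^2 - 4ac = (-1.17)^2 - 4*(0.86)*1 = 1.3689 - (3.44) = -2.0711.
  D < 0, so the roots are the complex-conjugate pair z = (-b +/- i sqrt(-D)) / (2a) = 0.6802 +/- 0.8367i.
  For a conjugate pair |z|^2 = z * conj(z) = (product of roots) = c/a = 1/(0.86) = 1.162791, so |z| = sqrt(1.162791) = 1.0783 for both roots.
Moduli of all roots: 2.5000, 1.0783, 1.0783.
All moduli strictly greater than 1? Yes.
Verdict: Invertible.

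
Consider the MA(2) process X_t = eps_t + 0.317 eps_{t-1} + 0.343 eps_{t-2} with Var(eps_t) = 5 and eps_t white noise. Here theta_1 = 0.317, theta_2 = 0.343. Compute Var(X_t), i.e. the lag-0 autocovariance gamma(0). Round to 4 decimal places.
\gamma(0) = 6.0907

For an MA(q) process X_t = eps_t + sum_i theta_i eps_{t-i} with
Var(eps_t) = sigma^2, the variance is
  gamma(0) = sigma^2 * (1 + sum_i theta_i^2).
  sum_i theta_i^2 = (0.317)^2 + (0.343)^2 = 0.100489 + 0.117649 = 0.218138.
  gamma(0) = 5 * (1 + 0.218138) = 5 * 1.218138 = 6.09069, which rounds to 6.0907.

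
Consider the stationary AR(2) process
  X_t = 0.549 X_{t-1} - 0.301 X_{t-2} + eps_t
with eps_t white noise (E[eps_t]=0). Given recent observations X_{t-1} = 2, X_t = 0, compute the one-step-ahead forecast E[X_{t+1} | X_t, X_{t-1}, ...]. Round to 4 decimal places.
E[X_{t+1} \mid \mathcal F_t] = -0.6020

For an AR(p) model X_t = c + sum_i phi_i X_{t-i} + eps_t, the
one-step-ahead conditional mean is
  E[X_{t+1} | X_t, ...] = c + sum_i phi_i X_{t+1-i}.
Substitute known values:
  E[X_{t+1} | ...] = (0.549) * (0) + (-0.301) * (2)
                   = -0.6020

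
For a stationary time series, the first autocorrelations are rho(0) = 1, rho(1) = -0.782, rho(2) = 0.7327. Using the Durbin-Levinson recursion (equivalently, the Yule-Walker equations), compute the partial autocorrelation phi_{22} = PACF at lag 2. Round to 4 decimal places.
\phi_{22} = 0.3119

The PACF at lag k is phi_{kk}, the last component of the solution
to the Yule-Walker system G_k phi = r_k where
  (G_k)_{ij} = rho(|i - j|), (r_k)_i = rho(i), i,j = 1..k.
Equivalently, Durbin-Levinson gives phi_{kk} iteratively:
  phi_{11} = rho(1)
  phi_{kk} = [rho(k) - sum_{j=1..k-1} phi_{k-1,j} rho(k-j)]
            / [1 - sum_{j=1..k-1} phi_{k-1,j} rho(j)],
  phi_{k,j} = phi_{k-1,j} - phi_{kk} phi_{k-1,k-j},  j = 1..k-1.
Step k = 1:
  phi_11 = rho(1) = -0.782.
Step k = 2:
  phi_22 = [rho(2) - phi_11 rho(1)] / [1 - phi_11 rho(1)] = [0.7327 - (-0.782)(-0.782)] / [1 - (-0.782)(-0.782)]
         = 0.121176 / 0.388476 = 0.3119.
Therefore phi_{22} = 0.3119.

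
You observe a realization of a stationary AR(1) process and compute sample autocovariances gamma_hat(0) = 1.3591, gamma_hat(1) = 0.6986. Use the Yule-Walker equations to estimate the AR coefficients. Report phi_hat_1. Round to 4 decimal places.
\hat\phi_{1} = 0.5140

The Yule-Walker equations for an AR(p) process read, in matrix form,
  Gamma_p phi = r_p,   with   (Gamma_p)_{ij} = gamma(|i - j|),
                       (r_p)_i = gamma(i),   i,j = 1..p.
Substitute the sample gammas (Toeplitz matrix and right-hand side of size 1):
  Gamma_p = [[1.3591]]
  r_p     = [0.6986]
With p = 1 this is the single equation gamma(0) phi_1 = gamma(1):
  phi_hat_1 = gamma(1) / gamma(0) = 0.6986 / 1.3591 = 0.5140.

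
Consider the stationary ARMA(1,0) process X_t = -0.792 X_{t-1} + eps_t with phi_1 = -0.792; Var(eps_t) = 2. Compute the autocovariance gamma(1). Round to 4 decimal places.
\gamma(1) = -4.2497

Multiply the model equation by X_{t-k} and take expectations. With theta_0 = psi_0 = 1 and psi_j the MA(infinity) weights, this gives
  gamma(k) - sum_i phi_i gamma(k-i) = c_k,
  c_k = sigma^2 * sum_{j=k..q} theta_j psi_{j-k}   (c_k = 0 for k > q),
using gamma(-m) = gamma(m).
Pure AR (q = 0): c_0 = sigma^2 = 2, c_k = 0 for k >= 1.
Equations for k = 0 and k = 1 (AR order 1):
  gamma(0) = phi_1 gamma(1) + c_0
  gamma(1) = phi_1 gamma(0) + c_1
Substituting the second into the first: gamma(0) (1 - phi_1^2) = c_0 + phi_1 c_1, so
  gamma(0) = c_0 / (1 - phi_1^2) = 2 / (1 - (-0.792)^2) = 2 / 0.372736 = 5.365728.
  gamma(1) = phi_1 gamma(0) = (-0.792)(5.365728) = -4.249657.
Therefore gamma(1) = -4.2497 (to 4 decimal places).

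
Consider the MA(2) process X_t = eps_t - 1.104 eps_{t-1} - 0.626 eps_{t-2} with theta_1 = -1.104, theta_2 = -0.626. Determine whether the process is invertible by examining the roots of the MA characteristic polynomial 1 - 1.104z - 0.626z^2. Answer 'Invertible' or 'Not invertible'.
\text{Not invertible}

The MA(q) characteristic polynomial is P(z) = 1 - 1.104z - 0.626z^2.
Invertibility requires all roots to lie outside the unit circle, i.e. |z| > 1 for every root.
Set 1 + (-1.104) z + (-0.626) z^2 = 0, i.e. a z^2 + b z + c = 0 with a = -0.626, b = -1.104, c = 1.
Discriminant D = b^2 - 4ac = (-1.104)^2 - 4*(-0.626)*1 = 1.218816 - (-2.504) = 3.722816.
D >= 0, so the roots are real: z = (-b +/- sqrt(D)) / (2a) = (1.104 +/- 1.92946) / (-1.252).
  z_1 = (1.104 + 1.92946) / (-1.252) = -2.4229,   |z_1| = 2.4229.
  z_2 = (1.104 - 1.92946) / (-1.252) = 0.6593,   |z_2| = 0.6593.
Moduli of all roots: 2.4229, 0.6593.
All moduli strictly greater than 1? No.
Verdict: Not invertible.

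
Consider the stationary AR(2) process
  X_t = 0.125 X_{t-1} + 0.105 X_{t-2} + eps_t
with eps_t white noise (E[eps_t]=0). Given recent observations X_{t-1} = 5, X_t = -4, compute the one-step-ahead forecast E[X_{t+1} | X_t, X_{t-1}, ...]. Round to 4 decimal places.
E[X_{t+1} \mid \mathcal F_t] = 0.0250

For an AR(p) model X_t = c + sum_i phi_i X_{t-i} + eps_t, the
one-step-ahead conditional mean is
  E[X_{t+1} | X_t, ...] = c + sum_i phi_i X_{t+1-i}.
Substitute known values:
  E[X_{t+1} | ...] = (0.125) * (-4) + (0.105) * (5)
                   = 0.0250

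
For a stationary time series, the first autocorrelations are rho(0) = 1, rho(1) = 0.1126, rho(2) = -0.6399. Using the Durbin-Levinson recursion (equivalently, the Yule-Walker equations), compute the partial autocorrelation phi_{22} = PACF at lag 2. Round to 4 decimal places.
\phi_{22} = -0.6610

The PACF at lag k is phi_{kk}, the last component of the solution
to the Yule-Walker system G_k phi = r_k where
  (G_k)_{ij} = rho(|i - j|), (r_k)_i = rho(i), i,j = 1..k.
Equivalently, Durbin-Levinson gives phi_{kk} iteratively:
  phi_{11} = rho(1)
  phi_{kk} = [rho(k) - sum_{j=1..k-1} phi_{k-1,j} rho(k-j)]
            / [1 - sum_{j=1..k-1} phi_{k-1,j} rho(j)],
  phi_{k,j} = phi_{k-1,j} - phi_{kk} phi_{k-1,k-j},  j = 1..k-1.
Step k = 1:
  phi_11 = rho(1) = 0.1126.
Step k = 2:
  phi_22 = [rho(2) - phi_11 rho(1)] / [1 - phi_11 rho(1)] = [-0.6399 - (0.1126)(0.1126)] / [1 - (0.1126)(0.1126)]
         = -0.65257876 / 0.98732124 = -0.661.
Therefore phi_{22} = -0.6610.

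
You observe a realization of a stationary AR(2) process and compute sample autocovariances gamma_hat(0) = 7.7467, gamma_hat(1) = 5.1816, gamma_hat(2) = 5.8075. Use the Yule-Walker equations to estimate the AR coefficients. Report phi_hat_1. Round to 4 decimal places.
\hat\phi_{1} = 0.3030

The Yule-Walker equations for an AR(p) process read, in matrix form,
  Gamma_p phi = r_p,   with   (Gamma_p)_{ij} = gamma(|i - j|),
                       (r_p)_i = gamma(i),   i,j = 1..p.
Substitute the sample gammas (Toeplitz matrix and right-hand side of size 2):
  Gamma_p = [[7.7467, 5.1816], [5.1816, 7.7467]]
  r_p     = [5.1816, 5.8075]
Written out:
  7.7467 phi_1 + 5.1816 phi_2 = 5.1816
  5.1816 phi_1 + 7.7467 phi_2 = 5.8075
Solve by Cramer's rule:
  det = gamma(0)^2 - gamma(1)^2 = (7.7467)^2 - (5.1816)^2 = 60.01136089 - 26.84897856 = 33.16238233
  phi_hat_1 = [gamma(1) gamma(0) - gamma(1) gamma(2)] / det = [(5.1816)(7.7467) - (5.1816)(5.8075)] / 33.16238233 = 10.04815872 / 33.16238233 = 0.303
  phi_hat_2 = [gamma(0) gamma(2) - gamma(1)^2] / det = [(7.7467)(5.8075) - (5.1816)^2] / 33.16238233 = 18.13998169 / 33.16238233 = 0.547
So phi_hat = [0.3030, 0.5470].
Therefore phi_hat_1 = 0.3030.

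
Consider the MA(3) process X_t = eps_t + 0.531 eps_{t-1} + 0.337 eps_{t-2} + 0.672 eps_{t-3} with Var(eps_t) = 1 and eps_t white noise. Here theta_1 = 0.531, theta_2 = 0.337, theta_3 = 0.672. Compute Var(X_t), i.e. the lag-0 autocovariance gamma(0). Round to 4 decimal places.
\gamma(0) = 1.8471

For an MA(q) process X_t = eps_t + sum_i theta_i eps_{t-i} with
Var(eps_t) = sigma^2, the variance is
  gamma(0) = sigma^2 * (1 + sum_i theta_i^2).
  sum_i theta_i^2 = (0.531)^2 + (0.337)^2 + (0.672)^2 = 0.281961 + 0.113569 + 0.451584 = 0.847114.
  gamma(0) = 1 * (1 + 0.847114) = 1 * 1.847114 = 1.847114, which rounds to 1.8471.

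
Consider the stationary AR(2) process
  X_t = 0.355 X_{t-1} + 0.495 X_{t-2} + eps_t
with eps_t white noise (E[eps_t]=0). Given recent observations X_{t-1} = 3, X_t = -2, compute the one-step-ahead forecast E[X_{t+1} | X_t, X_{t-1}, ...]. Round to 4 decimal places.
E[X_{t+1} \mid \mathcal F_t] = 0.7750

For an AR(p) model X_t = c + sum_i phi_i X_{t-i} + eps_t, the
one-step-ahead conditional mean is
  E[X_{t+1} | X_t, ...] = c + sum_i phi_i X_{t+1-i}.
Substitute known values:
  E[X_{t+1} | ...] = (0.355) * (-2) + (0.495) * (3)
                   = 0.7750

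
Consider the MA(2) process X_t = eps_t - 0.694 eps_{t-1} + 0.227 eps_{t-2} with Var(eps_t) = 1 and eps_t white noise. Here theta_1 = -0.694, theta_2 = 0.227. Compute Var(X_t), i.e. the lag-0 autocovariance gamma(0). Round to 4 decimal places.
\gamma(0) = 1.5332

For an MA(q) process X_t = eps_t + sum_i theta_i eps_{t-i} with
Var(eps_t) = sigma^2, the variance is
  gamma(0) = sigma^2 * (1 + sum_i theta_i^2).
  sum_i theta_i^2 = (-0.694)^2 + (0.227)^2 = 0.481636 + 0.051529 = 0.533165.
  gamma(0) = 1 * (1 + 0.533165) = 1 * 1.533165 = 1.533165, which rounds to 1.5332.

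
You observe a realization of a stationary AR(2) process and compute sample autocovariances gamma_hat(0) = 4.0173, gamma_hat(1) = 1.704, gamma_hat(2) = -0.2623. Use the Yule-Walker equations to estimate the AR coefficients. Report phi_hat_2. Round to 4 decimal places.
\hat\phi_{2} = -0.2990

The Yule-Walker equations for an AR(p) process read, in matrix form,
  Gamma_p phi = r_p,   with   (Gamma_p)_{ij} = gamma(|i - j|),
                       (r_p)_i = gamma(i),   i,j = 1..p.
Substitute the sample gammas (Toeplitz matrix and right-hand side of size 2):
  Gamma_p = [[4.0173, 1.704], [1.704, 4.0173]]
  r_p     = [1.704, -0.2623]
Written out:
  4.0173 phi_1 + 1.704 phi_2 = 1.704
  1.704 phi_1 + 4.0173 phi_2 = -0.2623
Solve by Cramer's rule:
  det = gamma(0)^2 - gamma(1)^2 = (4.0173)^2 - (1.704)^2 = 16.13869929 - 2.903616 = 13.23508329
  phi_hat_1 = [gamma(1) gamma(0) - gamma(1) gamma(2)] / det = [(1.704)(4.0173) - (1.704)(-0.2623)] / 13.23508329 = 7.2924384 / 13.23508329 = 0.551
  phi_hat_2 = [gamma(0) gamma(2) - gamma(1)^2] / det = [(4.0173)(-0.2623) - (1.704)^2] / 13.23508329 = -3.95735379 / 13.23508329 = -0.299
So phi_hat = [0.5510, -0.2990].
Therefore phi_hat_2 = -0.2990.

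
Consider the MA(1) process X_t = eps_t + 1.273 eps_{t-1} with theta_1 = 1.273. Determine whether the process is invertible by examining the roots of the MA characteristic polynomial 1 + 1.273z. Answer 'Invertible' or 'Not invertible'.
\text{Not invertible}

The MA(q) characteristic polynomial is P(z) = 1 + 1.273z.
Invertibility requires all roots to lie outside the unit circle, i.e. |z| > 1 for every root.
This is linear in z: 1 + (1.273) z = 0  =>  z = -1/(1.273) = -0.785546,  |z| = 0.785546.
Moduli of all roots: 0.7855.
All moduli strictly greater than 1? No.
Verdict: Not invertible.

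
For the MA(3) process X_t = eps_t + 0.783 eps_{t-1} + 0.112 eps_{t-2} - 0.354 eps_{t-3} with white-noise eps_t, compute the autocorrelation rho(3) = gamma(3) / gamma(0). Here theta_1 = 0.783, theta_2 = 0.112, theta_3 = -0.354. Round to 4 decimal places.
\rho(3) = -0.2022

For an MA(q) process with theta_0 = 1, the autocovariance is
  gamma(k) = sigma^2 * sum_{i=0..q-k} theta_i * theta_{i+k},
and rho(k) = gamma(k) / gamma(0). Sigma^2 cancels.
  numerator   = (1)*(-0.354) = -0.354.
  denominator = (1)^2 + (0.783)^2 + (0.112)^2 + (-0.354)^2 = 1.750949.
  rho(3) = -0.354 / 1.750949 = -0.2022.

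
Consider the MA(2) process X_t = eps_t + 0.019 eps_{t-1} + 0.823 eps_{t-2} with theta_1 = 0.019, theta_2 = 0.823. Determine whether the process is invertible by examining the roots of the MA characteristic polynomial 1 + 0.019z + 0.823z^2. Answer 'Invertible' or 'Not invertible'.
\text{Invertible}

The MA(q) characteristic polynomial is P(z) = 1 + 0.019z + 0.823z^2.
Invertibility requires all roots to lie outside the unit circle, i.e. |z| > 1 for every root.
Set 1 + (0.019) z + (0.823) z^2 = 0, i.e. a z^2 + b z + c = 0 with a = 0.823, b = 0.019, c = 1.
Discriminant D = b^2 - 4ac = (0.019)^2 - 4*(0.823)*1 = 0.000361 - (3.292) = -3.291639.
D < 0, so the roots are the complex-conjugate pair z = (-b +/- i sqrt(-D)) / (2a) = -0.0115 +/- 1.1022i.
For a conjugate pair |z|^2 = z * conj(z) = (product of roots) = c/a = 1/(0.823) = 1.215067, so |z| = sqrt(1.215067) = 1.1023 for both roots.
Moduli of all roots: 1.1023, 1.1023.
All moduli strictly greater than 1? Yes.
Verdict: Invertible.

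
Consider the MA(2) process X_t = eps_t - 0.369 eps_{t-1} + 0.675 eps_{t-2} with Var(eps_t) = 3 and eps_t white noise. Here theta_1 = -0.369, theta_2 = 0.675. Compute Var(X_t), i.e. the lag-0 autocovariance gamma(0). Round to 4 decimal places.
\gamma(0) = 4.7754

For an MA(q) process X_t = eps_t + sum_i theta_i eps_{t-i} with
Var(eps_t) = sigma^2, the variance is
  gamma(0) = sigma^2 * (1 + sum_i theta_i^2).
  sum_i theta_i^2 = (-0.369)^2 + (0.675)^2 = 0.136161 + 0.455625 = 0.591786.
  gamma(0) = 3 * (1 + 0.591786) = 3 * 1.591786 = 4.775358, which rounds to 4.7754.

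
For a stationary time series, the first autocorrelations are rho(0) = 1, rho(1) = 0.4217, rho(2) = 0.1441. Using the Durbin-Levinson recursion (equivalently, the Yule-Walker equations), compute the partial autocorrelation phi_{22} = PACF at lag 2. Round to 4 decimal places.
\phi_{22} = -0.0410

The PACF at lag k is phi_{kk}, the last component of the solution
to the Yule-Walker system G_k phi = r_k where
  (G_k)_{ij} = rho(|i - j|), (r_k)_i = rho(i), i,j = 1..k.
Equivalently, Durbin-Levinson gives phi_{kk} iteratively:
  phi_{11} = rho(1)
  phi_{kk} = [rho(k) - sum_{j=1..k-1} phi_{k-1,j} rho(k-j)]
            / [1 - sum_{j=1..k-1} phi_{k-1,j} rho(j)],
  phi_{k,j} = phi_{k-1,j} - phi_{kk} phi_{k-1,k-j},  j = 1..k-1.
Step k = 1:
  phi_11 = rho(1) = 0.4217.
Step k = 2:
  phi_22 = [rho(2) - phi_11 rho(1)] / [1 - phi_11 rho(1)] = [0.1441 - (0.4217)(0.4217)] / [1 - (0.4217)(0.4217)]
         = -0.03373089 / 0.82216911 = -0.041.
Therefore phi_{22} = -0.0410.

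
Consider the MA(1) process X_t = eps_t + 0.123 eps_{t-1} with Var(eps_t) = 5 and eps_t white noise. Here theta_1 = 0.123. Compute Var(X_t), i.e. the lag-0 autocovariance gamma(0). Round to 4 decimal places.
\gamma(0) = 5.0756

For an MA(q) process X_t = eps_t + sum_i theta_i eps_{t-i} with
Var(eps_t) = sigma^2, the variance is
  gamma(0) = sigma^2 * (1 + sum_i theta_i^2).
  sum_i theta_i^2 = (0.123)^2 = 0.015129.
  gamma(0) = 5 * (1 + 0.015129) = 5 * 1.015129 = 5.075645, which rounds to 5.0756.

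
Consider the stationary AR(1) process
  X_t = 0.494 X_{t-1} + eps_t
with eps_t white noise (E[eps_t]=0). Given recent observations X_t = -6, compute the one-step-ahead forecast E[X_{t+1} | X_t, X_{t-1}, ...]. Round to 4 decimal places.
E[X_{t+1} \mid \mathcal F_t] = -2.9640

For an AR(p) model X_t = c + sum_i phi_i X_{t-i} + eps_t, the
one-step-ahead conditional mean is
  E[X_{t+1} | X_t, ...] = c + sum_i phi_i X_{t+1-i}.
Substitute known values:
  E[X_{t+1} | ...] = (0.494) * (-6)
                   = -2.9640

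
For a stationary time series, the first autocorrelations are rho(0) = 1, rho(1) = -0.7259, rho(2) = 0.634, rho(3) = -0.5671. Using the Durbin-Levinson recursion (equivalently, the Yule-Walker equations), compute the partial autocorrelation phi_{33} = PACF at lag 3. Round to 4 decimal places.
\phi_{33} = -0.1042

The PACF at lag k is phi_{kk}, the last component of the solution
to the Yule-Walker system G_k phi = r_k where
  (G_k)_{ij} = rho(|i - j|), (r_k)_i = rho(i), i,j = 1..k.
Equivalently, Durbin-Levinson gives phi_{kk} iteratively:
  phi_{11} = rho(1)
  phi_{kk} = [rho(k) - sum_{j=1..k-1} phi_{k-1,j} rho(k-j)]
            / [1 - sum_{j=1..k-1} phi_{k-1,j} rho(j)],
  phi_{k,j} = phi_{k-1,j} - phi_{kk} phi_{k-1,k-j},  j = 1..k-1.
Step k = 1:
  phi_11 = rho(1) = -0.7259.
Step k = 2:
  phi_22 = [rho(2) - phi_11 rho(1)] / [1 - phi_11 rho(1)] = [0.634 - (-0.7259)(-0.7259)] / [1 - (-0.7259)(-0.7259)]
         = 0.10706919 / 0.47306919 = 0.226329.
  Update: phi_21 = phi_11 - phi_22 phi_11 = -0.7259 - (0.226329)(-0.7259) = -0.561608.
Step k = 3:
  phi_33 = [rho(3) - phi_21 rho(2) - phi_22 rho(1)] / [1 - phi_21 rho(1) - phi_22 rho(2)]
    numerator   = -0.5671 - (-0.561608)(0.634) - (0.226329)(-0.7259) = -0.0467485
    denominator = 1 - (-0.561608)(-0.7259) - (0.226329)(0.634) = 0.44883635
  phi_33 = -0.0467485 / 0.44883635 = -0.1042.
Therefore phi_{33} = -0.1042.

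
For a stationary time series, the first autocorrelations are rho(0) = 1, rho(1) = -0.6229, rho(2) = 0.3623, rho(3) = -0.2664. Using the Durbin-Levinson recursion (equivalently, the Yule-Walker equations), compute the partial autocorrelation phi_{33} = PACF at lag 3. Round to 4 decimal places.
\phi_{33} = -0.0940

The PACF at lag k is phi_{kk}, the last component of the solution
to the Yule-Walker system G_k phi = r_k where
  (G_k)_{ij} = rho(|i - j|), (r_k)_i = rho(i), i,j = 1..k.
Equivalently, Durbin-Levinson gives phi_{kk} iteratively:
  phi_{11} = rho(1)
  phi_{kk} = [rho(k) - sum_{j=1..k-1} phi_{k-1,j} rho(k-j)]
            / [1 - sum_{j=1..k-1} phi_{k-1,j} rho(j)],
  phi_{k,j} = phi_{k-1,j} - phi_{kk} phi_{k-1,k-j},  j = 1..k-1.
Step k = 1:
  phi_11 = rho(1) = -0.6229.
Step k = 2:
  phi_22 = [rho(2) - phi_11 rho(1)] / [1 - phi_11 rho(1)] = [0.3623 - (-0.6229)(-0.6229)] / [1 - (-0.6229)(-0.6229)]
         = -0.02570441 / 0.61199559 = -0.042001.
  Update: phi_21 = phi_11 - phi_22 phi_11 = -0.6229 - (-0.042001)(-0.6229) = -0.649062.
Step k = 3:
  phi_33 = [rho(3) - phi_21 rho(2) - phi_22 rho(1)] / [1 - phi_21 rho(1) - phi_22 rho(2)]
    numerator   = -0.2664 - (-0.649062)(0.3623) - (-0.042001)(-0.6229) = -0.0574071
    denominator = 1 - (-0.649062)(-0.6229) - (-0.042001)(0.3623) = 0.61091598
  phi_33 = -0.0574071 / 0.61091598 = -0.094.
Therefore phi_{33} = -0.0940.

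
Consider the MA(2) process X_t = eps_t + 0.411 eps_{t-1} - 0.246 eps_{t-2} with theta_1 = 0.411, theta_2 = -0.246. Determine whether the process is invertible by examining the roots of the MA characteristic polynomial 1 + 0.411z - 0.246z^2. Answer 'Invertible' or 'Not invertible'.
\text{Invertible}

The MA(q) characteristic polynomial is P(z) = 1 + 0.411z - 0.246z^2.
Invertibility requires all roots to lie outside the unit circle, i.e. |z| > 1 for every root.
Set 1 + (0.411) z + (-0.246) z^2 = 0, i.e. a z^2 + b z + c = 0 with a = -0.246, b = 0.411, c = 1.
Discriminant D = b^2 - 4ac = (0.411)^2 - 4*(-0.246)*1 = 0.168921 - (-0.984) = 1.152921.
D >= 0, so the roots are real: z = (-b +/- sqrt(D)) / (2a) = (-0.411 +/- 1.073742) / (-0.492).
  z_1 = (-0.411 + 1.073742) / (-0.492) = -1.347,   |z_1| = 1.347.
  z_2 = (-0.411 - 1.073742) / (-0.492) = 3.0178,   |z_2| = 3.0178.
Moduli of all roots: 1.3470, 3.0178.
All moduli strictly greater than 1? Yes.
Verdict: Invertible.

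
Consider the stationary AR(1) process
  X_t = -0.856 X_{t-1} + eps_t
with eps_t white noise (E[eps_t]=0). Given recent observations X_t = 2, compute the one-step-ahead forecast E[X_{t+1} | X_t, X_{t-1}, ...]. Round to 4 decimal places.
E[X_{t+1} \mid \mathcal F_t] = -1.7120

For an AR(p) model X_t = c + sum_i phi_i X_{t-i} + eps_t, the
one-step-ahead conditional mean is
  E[X_{t+1} | X_t, ...] = c + sum_i phi_i X_{t+1-i}.
Substitute known values:
  E[X_{t+1} | ...] = (-0.856) * (2)
                   = -1.7120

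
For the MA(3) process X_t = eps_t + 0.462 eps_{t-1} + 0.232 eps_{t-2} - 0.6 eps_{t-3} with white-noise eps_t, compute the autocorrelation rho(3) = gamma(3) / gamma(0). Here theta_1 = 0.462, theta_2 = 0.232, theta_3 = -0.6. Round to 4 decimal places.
\rho(3) = -0.3687

For an MA(q) process with theta_0 = 1, the autocovariance is
  gamma(k) = sigma^2 * sum_{i=0..q-k} theta_i * theta_{i+k},
and rho(k) = gamma(k) / gamma(0). Sigma^2 cancels.
  numerator   = (1)*(-0.6) = -0.6.
  denominator = (1)^2 + (0.462)^2 + (0.232)^2 + (-0.6)^2 = 1.627268.
  rho(3) = -0.6 / 1.627268 = -0.3687.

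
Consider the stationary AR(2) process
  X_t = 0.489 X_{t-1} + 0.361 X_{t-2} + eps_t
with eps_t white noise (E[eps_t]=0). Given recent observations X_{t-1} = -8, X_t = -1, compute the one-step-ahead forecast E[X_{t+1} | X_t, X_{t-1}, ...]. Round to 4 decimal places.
E[X_{t+1} \mid \mathcal F_t] = -3.3770

For an AR(p) model X_t = c + sum_i phi_i X_{t-i} + eps_t, the
one-step-ahead conditional mean is
  E[X_{t+1} | X_t, ...] = c + sum_i phi_i X_{t+1-i}.
Substitute known values:
  E[X_{t+1} | ...] = (0.489) * (-1) + (0.361) * (-8)
                   = -3.3770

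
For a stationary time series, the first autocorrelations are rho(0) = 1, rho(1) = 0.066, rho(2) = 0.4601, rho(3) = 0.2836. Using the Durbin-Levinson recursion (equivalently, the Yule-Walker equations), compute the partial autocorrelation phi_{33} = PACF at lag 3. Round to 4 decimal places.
\phi_{33} = 0.3010

The PACF at lag k is phi_{kk}, the last component of the solution
to the Yule-Walker system G_k phi = r_k where
  (G_k)_{ij} = rho(|i - j|), (r_k)_i = rho(i), i,j = 1..k.
Equivalently, Durbin-Levinson gives phi_{kk} iteratively:
  phi_{11} = rho(1)
  phi_{kk} = [rho(k) - sum_{j=1..k-1} phi_{k-1,j} rho(k-j)]
            / [1 - sum_{j=1..k-1} phi_{k-1,j} rho(j)],
  phi_{k,j} = phi_{k-1,j} - phi_{kk} phi_{k-1,k-j},  j = 1..k-1.
Step k = 1:
  phi_11 = rho(1) = 0.066.
Step k = 2:
  phi_22 = [rho(2) - phi_11 rho(1)] / [1 - phi_11 rho(1)] = [0.4601 - (0.066)(0.066)] / [1 - (0.066)(0.066)]
         = 0.455744 / 0.995644 = 0.457738.
  Update: phi_21 = phi_11 - phi_22 phi_11 = 0.066 - (0.457738)(0.066) = 0.035789.
Step k = 3:
  phi_33 = [rho(3) - phi_21 rho(2) - phi_22 rho(1)] / [1 - phi_21 rho(1) - phi_22 rho(2)]
    numerator   = 0.2836 - (0.035789)(0.4601) - (0.457738)(0.066) = 0.23692264
    denominator = 1 - (0.035789)(0.066) - (0.457738)(0.4601) = 0.7870327
  phi_33 = 0.23692264 / 0.7870327 = 0.301.
Therefore phi_{33} = 0.3010.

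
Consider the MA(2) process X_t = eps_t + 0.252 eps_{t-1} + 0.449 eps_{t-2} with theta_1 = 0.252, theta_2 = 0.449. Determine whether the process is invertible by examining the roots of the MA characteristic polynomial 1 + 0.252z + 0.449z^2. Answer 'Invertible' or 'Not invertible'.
\text{Invertible}

The MA(q) characteristic polynomial is P(z) = 1 + 0.252z + 0.449z^2.
Invertibility requires all roots to lie outside the unit circle, i.e. |z| > 1 for every root.
Set 1 + (0.252) z + (0.449) z^2 = 0, i.e. a z^2 + b z + c = 0 with a = 0.449, b = 0.252, c = 1.
Discriminant D = b^2 - 4ac = (0.252)^2 - 4*(0.449)*1 = 0.063504 - (1.796) = -1.732496.
D < 0, so the roots are the complex-conjugate pair z = (-b +/- i sqrt(-D)) / (2a) = -0.2806 +/- 1.4657i.
For a conjugate pair |z|^2 = z * conj(z) = (product of roots) = c/a = 1/(0.449) = 2.227171, so |z| = sqrt(2.227171) = 1.4924 for both roots.
Moduli of all roots: 1.4924, 1.4924.
All moduli strictly greater than 1? Yes.
Verdict: Invertible.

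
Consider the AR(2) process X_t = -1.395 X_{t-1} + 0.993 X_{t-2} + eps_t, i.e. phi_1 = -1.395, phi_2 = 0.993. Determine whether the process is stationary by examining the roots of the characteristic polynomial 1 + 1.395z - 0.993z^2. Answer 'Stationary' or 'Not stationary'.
\text{Not stationary}

The AR(p) characteristic polynomial is P(z) = 1 + 1.395z - 0.993z^2.
Stationarity requires all roots to lie outside the unit circle, i.e. |z| > 1 for every root.
Set 1 + (1.395) z + (-0.993) z^2 = 0, i.e. a z^2 + b z + c = 0 with a = -0.993, b = 1.395, c = 1.
Discriminant D = b^2 - 4ac = (1.395)^2 - 4*(-0.993)*1 = 1.946025 - (-3.972) = 5.918025.
D >= 0, so the roots are real: z = (-b +/- sqrt(D)) / (2a) = (-1.395 +/- 2.432699) / (-1.986).
  z_1 = (-1.395 + 2.432699) / (-1.986) = -0.5225,   |z_1| = 0.5225.
  z_2 = (-1.395 - 2.432699) / (-1.986) = 1.9273,   |z_2| = 1.9273.
Moduli of all roots: 0.5225, 1.9273.
All moduli strictly greater than 1? No.
Verdict: Not stationary.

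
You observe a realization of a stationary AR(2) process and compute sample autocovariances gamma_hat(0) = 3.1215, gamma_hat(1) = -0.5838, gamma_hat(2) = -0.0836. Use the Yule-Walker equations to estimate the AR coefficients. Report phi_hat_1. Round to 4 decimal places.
\hat\phi_{1} = -0.1990

The Yule-Walker equations for an AR(p) process read, in matrix form,
  Gamma_p phi = r_p,   with   (Gamma_p)_{ij} = gamma(|i - j|),
                       (r_p)_i = gamma(i),   i,j = 1..p.
Substitute the sample gammas (Toeplitz matrix and right-hand side of size 2):
  Gamma_p = [[3.1215, -0.5838], [-0.5838, 3.1215]]
  r_p     = [-0.5838, -0.0836]
Written out:
  3.1215 phi_1 - 0.5838 phi_2 = -0.5838
  -0.5838 phi_1 + 3.1215 phi_2 = -0.0836
Solve by Cramer's rule:
  det = gamma(0)^2 - gamma(1)^2 = (3.1215)^2 - (-0.5838)^2 = 9.74376225 - 0.34082244 = 9.40293981
  phi_hat_1 = [gamma(1) gamma(0) - gamma(1) gamma(2)] / det = [(-0.5838)(3.1215) - (-0.5838)(-0.0836)] / 9.40293981 = -1.87113738 / 9.40293981 = -0.199
  phi_hat_2 = [gamma(0) gamma(2) - gamma(1)^2] / det = [(3.1215)(-0.0836) - (-0.5838)^2] / 9.40293981 = -0.60177984 / 9.40293981 = -0.064
So phi_hat = [-0.1990, -0.0640].
Therefore phi_hat_1 = -0.1990.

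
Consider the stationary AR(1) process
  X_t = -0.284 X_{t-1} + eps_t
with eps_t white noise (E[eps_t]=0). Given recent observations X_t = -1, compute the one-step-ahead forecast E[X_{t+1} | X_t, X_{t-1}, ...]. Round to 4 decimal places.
E[X_{t+1} \mid \mathcal F_t] = 0.2840

For an AR(p) model X_t = c + sum_i phi_i X_{t-i} + eps_t, the
one-step-ahead conditional mean is
  E[X_{t+1} | X_t, ...] = c + sum_i phi_i X_{t+1-i}.
Substitute known values:
  E[X_{t+1} | ...] = (-0.284) * (-1)
                   = 0.2840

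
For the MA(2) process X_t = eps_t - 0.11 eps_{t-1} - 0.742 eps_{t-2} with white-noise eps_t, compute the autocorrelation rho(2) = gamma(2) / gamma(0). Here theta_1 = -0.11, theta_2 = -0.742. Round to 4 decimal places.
\rho(2) = -0.4748

For an MA(q) process with theta_0 = 1, the autocovariance is
  gamma(k) = sigma^2 * sum_{i=0..q-k} theta_i * theta_{i+k},
and rho(k) = gamma(k) / gamma(0). Sigma^2 cancels.
  numerator   = (1)*(-0.742) = -0.742.
  denominator = (1)^2 + (-0.11)^2 + (-0.742)^2 = 1.562664.
  rho(2) = -0.742 / 1.562664 = -0.4748.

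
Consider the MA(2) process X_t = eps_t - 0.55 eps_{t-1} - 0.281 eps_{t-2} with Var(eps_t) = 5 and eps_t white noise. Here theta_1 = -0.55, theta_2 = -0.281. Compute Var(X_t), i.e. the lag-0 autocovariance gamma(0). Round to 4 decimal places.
\gamma(0) = 6.9073

For an MA(q) process X_t = eps_t + sum_i theta_i eps_{t-i} with
Var(eps_t) = sigma^2, the variance is
  gamma(0) = sigma^2 * (1 + sum_i theta_i^2).
  sum_i theta_i^2 = (-0.55)^2 + (-0.281)^2 = 0.3025 + 0.078961 = 0.381461.
  gamma(0) = 5 * (1 + 0.381461) = 5 * 1.381461 = 6.907305, which rounds to 6.9073.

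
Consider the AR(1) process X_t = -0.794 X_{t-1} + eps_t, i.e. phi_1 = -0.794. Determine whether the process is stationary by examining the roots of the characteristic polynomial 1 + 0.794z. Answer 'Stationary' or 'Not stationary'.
\text{Stationary}

The AR(p) characteristic polynomial is P(z) = 1 + 0.794z.
Stationarity requires all roots to lie outside the unit circle, i.e. |z| > 1 for every root.
This is linear in z: 1 + (0.794) z = 0  =>  z = -1/(0.794) = -1.259446,  |z| = 1.259446.
Moduli of all roots: 1.2594.
All moduli strictly greater than 1? Yes.
Verdict: Stationary.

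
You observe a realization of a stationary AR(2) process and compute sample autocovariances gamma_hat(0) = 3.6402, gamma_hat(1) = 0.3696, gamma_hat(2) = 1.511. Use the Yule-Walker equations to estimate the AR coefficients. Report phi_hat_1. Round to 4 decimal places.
\hat\phi_{1} = 0.0600

The Yule-Walker equations for an AR(p) process read, in matrix form,
  Gamma_p phi = r_p,   with   (Gamma_p)_{ij} = gamma(|i - j|),
                       (r_p)_i = gamma(i),   i,j = 1..p.
Substitute the sample gammas (Toeplitz matrix and right-hand side of size 2):
  Gamma_p = [[3.6402, 0.3696], [0.3696, 3.6402]]
  r_p     = [0.3696, 1.511]
Written out:
  3.6402 phi_1 + 0.3696 phi_2 = 0.3696
  0.3696 phi_1 + 3.6402 phi_2 = 1.511
Solve by Cramer's rule:
  det = gamma(0)^2 - gamma(1)^2 = (3.6402)^2 - (0.3696)^2 = 13.25105604 - 0.13660416 = 13.11445188
  phi_hat_1 = [gamma(1) gamma(0) - gamma(1) gamma(2)] / det = [(0.3696)(3.6402) - (0.3696)(1.511)] / 13.11445188 = 0.78695232 / 13.11445188 = 0.06
  phi_hat_2 = [gamma(0) gamma(2) - gamma(1)^2] / det = [(3.6402)(1.511) - (0.3696)^2] / 13.11445188 = 5.36373804 / 13.11445188 = 0.409
So phi_hat = [0.0600, 0.4090].
Therefore phi_hat_1 = 0.0600.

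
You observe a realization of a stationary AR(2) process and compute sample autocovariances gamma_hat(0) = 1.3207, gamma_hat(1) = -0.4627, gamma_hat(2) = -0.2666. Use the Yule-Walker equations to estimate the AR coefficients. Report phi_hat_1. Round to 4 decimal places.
\hat\phi_{1} = -0.4800

The Yule-Walker equations for an AR(p) process read, in matrix form,
  Gamma_p phi = r_p,   with   (Gamma_p)_{ij} = gamma(|i - j|),
                       (r_p)_i = gamma(i),   i,j = 1..p.
Substitute the sample gammas (Toeplitz matrix and right-hand side of size 2):
  Gamma_p = [[1.3207, -0.4627], [-0.4627, 1.3207]]
  r_p     = [-0.4627, -0.2666]
Written out:
  1.3207 phi_1 - 0.4627 phi_2 = -0.4627
  -0.4627 phi_1 + 1.3207 phi_2 = -0.2666
Solve by Cramer's rule:
  det = gamma(0)^2 - gamma(1)^2 = (1.3207)^2 - (-0.4627)^2 = 1.74424849 - 0.21409129 = 1.5301572
  phi_hat_1 = [gamma(1) gamma(0) - gamma(1) gamma(2)] / det = [(-0.4627)(1.3207) - (-0.4627)(-0.2666)] / 1.5301572 = -0.73444371 / 1.5301572 = -0.48
  phi_hat_2 = [gamma(0) gamma(2) - gamma(1)^2] / det = [(1.3207)(-0.2666) - (-0.4627)^2] / 1.5301572 = -0.56618991 / 1.5301572 = -0.37
So phi_hat = [-0.4800, -0.3700].
Therefore phi_hat_1 = -0.4800.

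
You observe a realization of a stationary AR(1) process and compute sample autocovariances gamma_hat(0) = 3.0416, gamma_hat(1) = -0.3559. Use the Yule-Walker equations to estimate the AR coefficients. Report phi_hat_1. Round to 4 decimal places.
\hat\phi_{1} = -0.1170

The Yule-Walker equations for an AR(p) process read, in matrix form,
  Gamma_p phi = r_p,   with   (Gamma_p)_{ij} = gamma(|i - j|),
                       (r_p)_i = gamma(i),   i,j = 1..p.
Substitute the sample gammas (Toeplitz matrix and right-hand side of size 1):
  Gamma_p = [[3.0416]]
  r_p     = [-0.3559]
With p = 1 this is the single equation gamma(0) phi_1 = gamma(1):
  phi_hat_1 = gamma(1) / gamma(0) = -0.3559 / 3.0416 = -0.1170.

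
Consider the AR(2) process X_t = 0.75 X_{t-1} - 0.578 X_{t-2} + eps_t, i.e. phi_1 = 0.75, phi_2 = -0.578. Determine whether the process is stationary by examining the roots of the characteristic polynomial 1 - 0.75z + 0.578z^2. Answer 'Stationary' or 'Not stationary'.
\text{Stationary}

The AR(p) characteristic polynomial is P(z) = 1 - 0.75z + 0.578z^2.
Stationarity requires all roots to lie outside the unit circle, i.e. |z| > 1 for every root.
Set 1 + (-0.75) z + (0.578) z^2 = 0, i.e. a z^2 + b z + c = 0 with a = 0.578, b = -0.75, c = 1.
Discriminant D = b^2 - 4ac = (-0.75)^2 - 4*(0.578)*1 = 0.5625 - (2.312) = -1.7495.
D < 0, so the roots are the complex-conjugate pair z = (-b +/- i sqrt(-D)) / (2a) = 0.6488 +/- 1.1442i.
For a conjugate pair |z|^2 = z * conj(z) = (product of roots) = c/a = 1/(0.578) = 1.730104, so |z| = sqrt(1.730104) = 1.3153 for both roots.
Moduli of all roots: 1.3153, 1.3153.
All moduli strictly greater than 1? Yes.
Verdict: Stationary.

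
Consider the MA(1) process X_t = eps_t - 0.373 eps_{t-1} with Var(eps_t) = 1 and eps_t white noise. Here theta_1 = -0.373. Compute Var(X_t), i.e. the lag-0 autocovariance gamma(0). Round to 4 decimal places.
\gamma(0) = 1.1391

For an MA(q) process X_t = eps_t + sum_i theta_i eps_{t-i} with
Var(eps_t) = sigma^2, the variance is
  gamma(0) = sigma^2 * (1 + sum_i theta_i^2).
  sum_i theta_i^2 = (-0.373)^2 = 0.139129.
  gamma(0) = 1 * (1 + 0.139129) = 1 * 1.139129 = 1.139129, which rounds to 1.1391.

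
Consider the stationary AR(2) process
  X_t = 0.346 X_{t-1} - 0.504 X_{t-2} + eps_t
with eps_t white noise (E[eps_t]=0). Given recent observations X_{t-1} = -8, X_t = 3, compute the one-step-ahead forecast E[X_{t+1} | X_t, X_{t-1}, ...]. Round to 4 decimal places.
E[X_{t+1} \mid \mathcal F_t] = 5.0700

For an AR(p) model X_t = c + sum_i phi_i X_{t-i} + eps_t, the
one-step-ahead conditional mean is
  E[X_{t+1} | X_t, ...] = c + sum_i phi_i X_{t+1-i}.
Substitute known values:
  E[X_{t+1} | ...] = (0.346) * (3) + (-0.504) * (-8)
                   = 5.0700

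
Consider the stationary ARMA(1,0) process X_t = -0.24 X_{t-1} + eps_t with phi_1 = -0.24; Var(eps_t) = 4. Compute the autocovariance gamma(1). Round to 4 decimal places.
\gamma(1) = -1.0187

Multiply the model equation by X_{t-k} and take expectations. With theta_0 = psi_0 = 1 and psi_j the MA(infinity) weights, this gives
  gamma(k) - sum_i phi_i gamma(k-i) = c_k,
  c_k = sigma^2 * sum_{j=k..q} theta_j psi_{j-k}   (c_k = 0 for k > q),
using gamma(-m) = gamma(m).
Pure AR (q = 0): c_0 = sigma^2 = 4, c_k = 0 for k >= 1.
Equations for k = 0 and k = 1 (AR order 1):
  gamma(0) = phi_1 gamma(1) + c_0
  gamma(1) = phi_1 gamma(0) + c_1
Substituting the second into the first: gamma(0) (1 - phi_1^2) = c_0 + phi_1 c_1, so
  gamma(0) = c_0 / (1 - phi_1^2) = 4 / (1 - (-0.24)^2) = 4 / 0.9424 = 4.244482.
  gamma(1) = phi_1 gamma(0) = (-0.24)(4.244482) = -1.018676.
Therefore gamma(1) = -1.0187 (to 4 decimal places).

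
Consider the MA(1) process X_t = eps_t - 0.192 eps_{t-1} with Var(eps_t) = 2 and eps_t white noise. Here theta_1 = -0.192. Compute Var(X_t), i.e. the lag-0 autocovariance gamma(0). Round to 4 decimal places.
\gamma(0) = 2.0737

For an MA(q) process X_t = eps_t + sum_i theta_i eps_{t-i} with
Var(eps_t) = sigma^2, the variance is
  gamma(0) = sigma^2 * (1 + sum_i theta_i^2).
  sum_i theta_i^2 = (-0.192)^2 = 0.036864.
  gamma(0) = 2 * (1 + 0.036864) = 2 * 1.036864 = 2.073728, which rounds to 2.0737.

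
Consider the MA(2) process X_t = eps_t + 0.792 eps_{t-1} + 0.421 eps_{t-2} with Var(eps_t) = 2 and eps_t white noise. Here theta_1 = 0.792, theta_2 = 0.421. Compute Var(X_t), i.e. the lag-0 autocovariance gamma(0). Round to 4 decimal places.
\gamma(0) = 3.6090

For an MA(q) process X_t = eps_t + sum_i theta_i eps_{t-i} with
Var(eps_t) = sigma^2, the variance is
  gamma(0) = sigma^2 * (1 + sum_i theta_i^2).
  sum_i theta_i^2 = (0.792)^2 + (0.421)^2 = 0.627264 + 0.177241 = 0.804505.
  gamma(0) = 2 * (1 + 0.804505) = 2 * 1.804505 = 3.60901, which rounds to 3.6090.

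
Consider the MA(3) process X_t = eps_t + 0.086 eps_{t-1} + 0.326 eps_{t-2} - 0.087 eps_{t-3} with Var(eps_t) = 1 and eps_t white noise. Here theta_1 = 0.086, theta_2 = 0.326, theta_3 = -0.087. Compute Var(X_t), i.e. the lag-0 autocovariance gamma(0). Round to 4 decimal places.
\gamma(0) = 1.1212

For an MA(q) process X_t = eps_t + sum_i theta_i eps_{t-i} with
Var(eps_t) = sigma^2, the variance is
  gamma(0) = sigma^2 * (1 + sum_i theta_i^2).
  sum_i theta_i^2 = (0.086)^2 + (0.326)^2 + (-0.087)^2 = 0.007396 + 0.106276 + 0.007569 = 0.121241.
  gamma(0) = 1 * (1 + 0.121241) = 1 * 1.121241 = 1.121241, which rounds to 1.1212.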